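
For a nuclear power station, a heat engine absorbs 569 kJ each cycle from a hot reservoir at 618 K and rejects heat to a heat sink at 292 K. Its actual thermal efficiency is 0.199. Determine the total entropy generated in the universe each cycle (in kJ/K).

W = η·Q_H = 0.199 × 569 = 113.2 kJ, so Q_C = Q_H − W = 455.8 kJ.
Entropy balance on the reservoirs: −Q_H/T_H = -0.9207 kJ/K, +Q_C/T_C = 1.561 kJ/K.
ΔS_univ = −Q_H/T_H + Q_C/T_C = 0.640 kJ/K (> 0, since η = 0.199 < η_Carnot = 0.528).

ΔS_univ ≈ 0.640 kJ/K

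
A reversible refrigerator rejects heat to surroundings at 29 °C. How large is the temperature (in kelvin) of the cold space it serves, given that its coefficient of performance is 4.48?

T_C ≈ 247 K

T_H = 29 °C → 29 + 273.15 = 302.15 K.
COP_R = T_C/(T_H − T_C) ⇒ T_C = T_H·COP_R/(1 + COP_R) = 302.15 × 4.48/(1 + 4.48) = 247 K.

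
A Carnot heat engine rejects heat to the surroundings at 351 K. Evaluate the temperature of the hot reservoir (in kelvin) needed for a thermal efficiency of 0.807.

T_H ≈ 1820 K

From η = 1 − T_C/T_H, solving for T_H gives T_H = T_C/(1 − η) = 351.00/(1 − 0.807) = 1820 K.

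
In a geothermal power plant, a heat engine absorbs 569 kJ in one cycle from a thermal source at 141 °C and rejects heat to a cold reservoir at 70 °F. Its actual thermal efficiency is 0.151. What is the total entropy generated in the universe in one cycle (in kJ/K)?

ΔS_univ ≈ 0.268 kJ/K

T_H = 141 °C → 141 + 273.15 = 414.15 K.
T_C = 70 °F → (70 − 32) × 5/9 = 21.11 °C = 294.26 K.
W = η·Q_H = 0.151 × 569 = 85.92 kJ, so Q_C = Q_H − W = 483.1 kJ.
Reservoir entropy changes: ΔS_H = −Q_H/T_H = −569/414.15 = -1.374 kJ/K and ΔS_C = +Q_C/T_C = 483.1/294.26 = 1.642 kJ/K.
ΔS_univ = −Q_H/T_H + Q_C/T_C = 0.268 kJ/K (> 0, since η = 0.151 < η_Carnot = 0.289).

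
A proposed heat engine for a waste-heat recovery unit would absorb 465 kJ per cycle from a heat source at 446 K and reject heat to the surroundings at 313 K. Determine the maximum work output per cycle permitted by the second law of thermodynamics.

No engine can exceed the Carnot limit: η_max = 1 − T_C/T_H = 1 − 313.00/446.00 = 0.2982.
W_max = η_max · Q_H = 0.2982 × 465 = 139 kJ.

W_max ≈ 139 kJ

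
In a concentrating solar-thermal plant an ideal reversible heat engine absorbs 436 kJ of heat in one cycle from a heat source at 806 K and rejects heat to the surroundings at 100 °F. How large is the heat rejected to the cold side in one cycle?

T_C = 100 °F → (100 − 32) × 5/9 = 37.78 °C = 310.93 K.
For a reversible engine, η = 1 − T_C/T_H = 1 − 310.93/806.00 = 0.6142.
For a reversible cycle Q_C/Q_H = T_C/T_H, so Q_C = 436 × 310.93/806.00 = 168 kJ.

Q_C ≈ 168 kJ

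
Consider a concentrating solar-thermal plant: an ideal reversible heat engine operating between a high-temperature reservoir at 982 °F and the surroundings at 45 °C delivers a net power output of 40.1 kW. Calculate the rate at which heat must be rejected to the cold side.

T_H = 982 °F → (982 − 32) × 5/9 = 527.78 °C = 800.93 K.
T_C = 45 °C → 45 + 273.15 = 318.15 K.
For a reversible engine, η = 1 − T_C/T_H = 1 − 318.15/800.93 = 0.6028.
Since Q_C/Q_H = T_C/T_H and Q_H = W/η, Q_C = W·T_C/(T_H − T_C) = 40.1 × 318.15/482.78 = 26.4 kW.

Q̇_C ≈ 26.4 kW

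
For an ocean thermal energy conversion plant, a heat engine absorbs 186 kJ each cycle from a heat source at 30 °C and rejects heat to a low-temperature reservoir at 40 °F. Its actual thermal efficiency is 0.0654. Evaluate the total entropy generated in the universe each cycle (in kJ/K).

ΔS_univ ≈ 0.0127 kJ/K

T_H = 30 °C → 30 + 273.15 = 303.15 K.
T_C = 40 °F → (40 − 32) × 5/9 = 4.44 °C = 277.59 K.
W = η·Q_H = 0.0654 × 186 = 12.16 kJ, so Q_C = Q_H − W = 173.8 kJ.
Entropy balance on the reservoirs: −Q_H/T_H = -0.6136 kJ/K, +Q_C/T_C = 0.6262 kJ/K.
ΔS_univ = −Q_H/T_H + Q_C/T_C = 0.0127 kJ/K (> 0, since η = 0.0654 < η_Carnot = 0.084).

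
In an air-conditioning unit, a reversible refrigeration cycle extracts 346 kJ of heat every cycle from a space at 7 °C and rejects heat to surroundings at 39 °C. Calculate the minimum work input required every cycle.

W_in ≈ 39.5 kJ

T_H = 39 °C → 39 + 273.15 = 312.15 K.
T_C = 7 °C → 7 + 273.15 = 280.15 K.
The reversible coefficient of performance is COP_R = T_C/(T_H − T_C) = 280.15/32.00 = 8.7547.
W = Q_C/COP_R = 346/8.7547 = 39.5 kJ.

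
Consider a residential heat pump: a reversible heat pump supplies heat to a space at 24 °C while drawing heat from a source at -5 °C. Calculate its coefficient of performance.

COP_HP ≈ 10.2

T_H = 24 °C → 24 + 273.15 = 297.15 K.
T_C = -5 °C → -5 + 273.15 = 268.15 K.
For a reversible heat pump, COP_HP = T_H/(T_H − T_C) = 297.15/(297.15 − 268.15) = 10.2.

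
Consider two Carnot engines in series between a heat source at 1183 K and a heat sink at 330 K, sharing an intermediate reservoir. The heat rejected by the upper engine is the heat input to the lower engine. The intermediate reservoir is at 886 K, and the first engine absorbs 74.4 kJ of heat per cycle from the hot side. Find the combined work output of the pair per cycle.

Two reversible stages in series are equivalent to a single Carnot engine between T_H and T_C, so η_total = 1 − T_C/T_H = 1 − 330.00/1183.00 = 0.7210.
W_total = η_total · Q_H = 0.7210 × 74.4 = 53.6 kJ.

W_total ≈ 53.6 kJ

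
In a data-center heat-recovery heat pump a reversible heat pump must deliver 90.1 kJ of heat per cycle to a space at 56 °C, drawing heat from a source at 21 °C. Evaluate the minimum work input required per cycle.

W_in ≈ 9.581 kJ

T_H = 56 °C → 56 + 273.15 = 329.15 K.
T_C = 21 °C → 21 + 273.15 = 294.15 K.
Reversible heating COP: COP_HP = T_H/(T_H − T_C) = 329.15/35.00 = 9.4043.
W = Q_H/COP_HP = 90.1/9.4043 = 9.581 kJ.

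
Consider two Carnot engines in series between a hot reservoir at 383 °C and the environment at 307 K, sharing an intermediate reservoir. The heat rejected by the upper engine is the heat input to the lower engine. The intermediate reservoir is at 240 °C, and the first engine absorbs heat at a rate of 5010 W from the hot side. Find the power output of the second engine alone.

Ẇ₂ ≈ 1574 W

T_H = 383 °C → 383 + 273.15 = 656.15 K.
T_m = 240 °C → 240 + 273.15 = 513.15 K.
Heat entering the second stage: Q_m = Q_H·(T_m/T_H) = 5010 × 513.15/656.15 = 3918 W.
Second-stage efficiency η₂ = 1 − T_C/T_m = 1 − 307.00/513.15 = 0.4017, so W₂ = η₂·Q_m = 1574 W.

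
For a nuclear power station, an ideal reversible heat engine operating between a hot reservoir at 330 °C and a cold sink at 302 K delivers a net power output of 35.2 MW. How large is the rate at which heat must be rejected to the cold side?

Q̇_C ≈ 35.30 MW

T_H = 330 °C → 330 + 273.15 = 603.15 K.
Carnot efficiency: η = 1 − T_C/T_H = 1 − 302.00/603.15 = 0.4993.
Since Q_C/Q_H = T_C/T_H and Q_H = W/η, Q_C = W·T_C/(T_H − T_C) = 35.2 × 302.00/301.15 = 35.30 MW.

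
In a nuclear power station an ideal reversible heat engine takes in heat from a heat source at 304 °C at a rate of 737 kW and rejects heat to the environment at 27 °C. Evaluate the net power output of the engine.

T_H = 304 °C → 304 + 273.15 = 577.15 K.
T_C = 27 °C → 27 + 273.15 = 300.15 K.
The Carnot efficiency is η = 1 − T_C/T_H = 1 − 300.15/577.15 = 0.4799.
W = η·Q_H = 0.4799 × 737 = 354 kW.

Ẇ ≈ 354 kW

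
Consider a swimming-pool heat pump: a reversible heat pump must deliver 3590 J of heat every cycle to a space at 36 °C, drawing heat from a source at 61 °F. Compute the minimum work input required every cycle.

T_H = 36 °C → 36 + 273.15 = 309.15 K.
T_C = 61 °F → (61 − 32) × 5/9 = 16.11 °C = 289.26 K.
Reversible heating COP: COP_HP = T_H/(T_H − T_C) = 309.15/19.89 = 15.5439.
W = Q_H/COP_HP = 3590/15.5439 = 231.0 J.

W_in ≈ 231.0 J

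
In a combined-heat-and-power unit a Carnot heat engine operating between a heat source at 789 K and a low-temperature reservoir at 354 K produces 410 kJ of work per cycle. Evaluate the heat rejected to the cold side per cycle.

η_rev = 1 − T_C/T_H = 1 − 354.00/789.00 = 0.5513.
Since Q_C/Q_H = T_C/T_H and Q_H = W/η, Q_C = W·T_C/(T_H − T_C) = 410 × 354.00/435.00 = 333.7 kJ.

Q_C ≈ 333.7 kJ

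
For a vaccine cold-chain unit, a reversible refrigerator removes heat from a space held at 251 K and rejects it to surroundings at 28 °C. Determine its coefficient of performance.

COP_R ≈ 5.00

T_H = 28 °C → 28 + 273.15 = 301.15 K.
For a reversible refrigerator, COP_R = T_C/(T_H − T_C) = 251.00/(301.15 − 251.00) = 5.00.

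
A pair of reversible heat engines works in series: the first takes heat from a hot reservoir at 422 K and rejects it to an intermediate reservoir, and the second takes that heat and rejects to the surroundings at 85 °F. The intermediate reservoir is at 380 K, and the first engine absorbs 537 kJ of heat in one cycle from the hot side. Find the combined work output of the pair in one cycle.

W_total ≈ 152 kJ

T_C = 85 °F → (85 − 32) × 5/9 = 29.44 °C = 302.59 K.
Two reversible stages in series are equivalent to a single Carnot engine between T_H and T_C, so η_total = 1 − T_C/T_H = 1 − 302.59/422.00 = 0.2830.
W_total = η_total · Q_H = 0.2830 × 537 = 152 kJ.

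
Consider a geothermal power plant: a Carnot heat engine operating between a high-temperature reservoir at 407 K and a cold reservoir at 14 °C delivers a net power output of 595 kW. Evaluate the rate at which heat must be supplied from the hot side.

T_C = 14 °C → 14 + 273.15 = 287.15 K.
Carnot efficiency: η = 1 − T_C/T_H = 1 − 287.15/407.00 = 0.2945.
Q_H = W/η = 595/0.2945 = 2021 kW.

Q̇_H ≈ 2021 kW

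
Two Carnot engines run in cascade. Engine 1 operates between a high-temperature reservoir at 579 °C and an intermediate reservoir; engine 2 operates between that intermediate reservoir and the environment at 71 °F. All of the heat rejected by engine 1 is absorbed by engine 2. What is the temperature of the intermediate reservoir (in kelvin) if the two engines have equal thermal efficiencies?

T_m ≈ 501 K

T_H = 579 °C → 579 + 273.15 = 852.15 K.
T_C = 71 °F → (71 − 32) × 5/9 = 21.67 °C = 294.82 K.
Equal efficiencies require 1 − T_m/T_H = 1 − T_C/T_m, i.e. T_m/T_H = T_C/T_m, so T_m = √(T_H·T_C) = √(852.15 × 294.82) = 501 K.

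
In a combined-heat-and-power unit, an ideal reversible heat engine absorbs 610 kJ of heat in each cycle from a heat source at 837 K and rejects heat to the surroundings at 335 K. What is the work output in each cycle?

Since the cycle is reversible, η = 1 − T_C/T_H = 1 − 335.00/837.00 = 0.5998.
W = η·Q_H = 0.5998 × 610 = 365.9 kJ.

W ≈ 365.9 kJ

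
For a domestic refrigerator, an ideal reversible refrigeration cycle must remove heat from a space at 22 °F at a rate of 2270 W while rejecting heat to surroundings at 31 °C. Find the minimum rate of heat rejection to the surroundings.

T_H = 31 °C → 31 + 273.15 = 304.15 K.
T_C = 22 °F → (22 − 32) × 5/9 = -5.56 °C = 267.59 K.
For a reversible cycle Q_H/Q_C = T_H/T_C, so Q_H = Q_C·T_H/T_C = 2270 × 304.15/267.59 = 2580 W.

Q̇_H ≈ 2580 W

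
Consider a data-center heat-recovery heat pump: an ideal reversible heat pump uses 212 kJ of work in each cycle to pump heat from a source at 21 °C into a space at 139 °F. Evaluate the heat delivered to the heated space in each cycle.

Q_H ≈ 1830 kJ

T_H = 139 °F → (139 − 32) × 5/9 = 59.44 °C = 332.59 K.
T_C = 21 °C → 21 + 273.15 = 294.15 K.
Reversible heating COP: COP_HP = T_H/(T_H − T_C) = 332.59/38.44 = 8.6513.
Q_H = COP_HP · W = 8.6513 × 212 = 1830 kJ.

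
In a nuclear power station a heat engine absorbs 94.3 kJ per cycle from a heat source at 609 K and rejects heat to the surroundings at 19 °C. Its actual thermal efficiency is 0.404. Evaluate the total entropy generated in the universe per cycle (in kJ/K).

ΔS_univ ≈ 0.0375 kJ/K

T_C = 19 °C → 19 + 273.15 = 292.15 K.
W = η·Q_H = 0.404 × 94.3 = 38.10 kJ, so Q_C = Q_H − W = 56.20 kJ.
Reservoir entropy changes: ΔS_H = −Q_H/T_H = −94.3/609.00 = -0.1548 kJ/K and ΔS_C = +Q_C/T_C = 56.20/292.15 = 0.1924 kJ/K.
ΔS_univ = −Q_H/T_H + Q_C/T_C = 0.0375 kJ/K (> 0, since η = 0.404 < η_Carnot = 0.520).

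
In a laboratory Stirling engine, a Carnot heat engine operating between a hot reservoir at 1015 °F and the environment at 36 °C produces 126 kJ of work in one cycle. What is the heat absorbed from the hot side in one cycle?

Q_H ≈ 202 kJ

T_H = 1015 °F → (1015 − 32) × 5/9 = 546.11 °C = 819.26 K.
T_C = 36 °C → 36 + 273.15 = 309.15 K.
For a reversible engine, η = 1 − T_C/T_H = 1 − 309.15/819.26 = 0.6226.
Q_H = W/η = 126/0.6226 = 202 kJ.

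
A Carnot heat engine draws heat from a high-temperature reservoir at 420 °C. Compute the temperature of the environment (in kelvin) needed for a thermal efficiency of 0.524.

T_H = 420 °C → 420 + 273.15 = 693.15 K.
From η = 1 − T_C/T_H, T_C = T_H·(1 − η) = 693.15 × (1 − 0.524) = 330 K.

T_C ≈ 330 K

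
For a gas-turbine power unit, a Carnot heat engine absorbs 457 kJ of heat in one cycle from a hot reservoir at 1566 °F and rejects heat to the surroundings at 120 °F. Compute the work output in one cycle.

T_H = 1566 °F → (1566 − 32) × 5/9 = 852.22 °C = 1125.37 K.
T_C = 120 °F → (120 − 32) × 5/9 = 48.89 °C = 322.04 K.
Since the cycle is reversible, η = 1 − T_C/T_H = 1 − 322.04/1125.37 = 0.7138.
W = η·Q_H = 0.7138 × 457 = 326.2 kJ.

W ≈ 326.2 kJ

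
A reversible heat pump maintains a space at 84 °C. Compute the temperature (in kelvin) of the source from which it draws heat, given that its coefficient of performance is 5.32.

T_H = 84 °C → 84 + 273.15 = 357.15 K.
COP_HP = T_H/(T_H − T_C) ⇒ T_C = T_H·(COP_HP − 1)/COP_HP = 357.15 × (5.32 − 1)/5.32 = 290 K.

T_C ≈ 290 K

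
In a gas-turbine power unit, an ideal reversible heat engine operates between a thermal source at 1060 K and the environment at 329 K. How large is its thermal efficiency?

Since the cycle is reversible, η = 1 − T_C/T_H = 1 − 329.00/1060.00 = 0.6896.

η ≈ 0.6896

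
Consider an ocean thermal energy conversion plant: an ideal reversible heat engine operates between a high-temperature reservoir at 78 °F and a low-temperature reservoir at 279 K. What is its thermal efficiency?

η ≈ 0.0660

T_H = 78 °F → (78 − 32) × 5/9 = 25.56 °C = 298.71 K.
For a reversible engine, η = 1 − T_C/T_H = 1 − 279.00/298.71 = 0.0660.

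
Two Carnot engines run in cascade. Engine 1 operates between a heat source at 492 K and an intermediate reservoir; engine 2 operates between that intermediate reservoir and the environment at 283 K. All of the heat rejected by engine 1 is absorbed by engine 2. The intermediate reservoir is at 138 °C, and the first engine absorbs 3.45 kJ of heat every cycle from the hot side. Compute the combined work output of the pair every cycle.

W_total ≈ 1.47 kJ

Two reversible stages in series are equivalent to a single Carnot engine between T_H and T_C, so η_total = 1 − T_C/T_H = 1 − 283.00/492.00 = 0.4248.
W_total = η_total · Q_H = 0.4248 × 3.45 = 1.47 kJ.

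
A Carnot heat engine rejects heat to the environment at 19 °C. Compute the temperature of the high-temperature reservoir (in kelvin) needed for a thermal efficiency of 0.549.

T_C = 19 °C → 19 + 273.15 = 292.15 K.
From η = 1 − T_C/T_H, solving for T_H gives T_H = T_C/(1 − η) = 292.15/(1 − 0.549) = 648 K.

T_H ≈ 648 K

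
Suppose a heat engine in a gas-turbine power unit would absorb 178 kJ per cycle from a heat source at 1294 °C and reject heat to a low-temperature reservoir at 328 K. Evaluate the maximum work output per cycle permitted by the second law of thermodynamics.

T_H = 1294 °C → 1294 + 273.15 = 1567.15 K.
By the Carnot theorem, η_max = 1 − T_C/T_H = 1 − 328.00/1567.15 = 0.7907.
W_max = η_max · Q_H = 0.7907 × 178 = 141 kJ.

W_max ≈ 141 kJ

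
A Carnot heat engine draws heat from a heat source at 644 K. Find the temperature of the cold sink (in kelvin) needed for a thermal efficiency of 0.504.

From η = 1 − T_C/T_H, T_C = T_H·(1 − η) = 644.00 × (1 − 0.504) = 319.4 K.

T_C ≈ 319.4 K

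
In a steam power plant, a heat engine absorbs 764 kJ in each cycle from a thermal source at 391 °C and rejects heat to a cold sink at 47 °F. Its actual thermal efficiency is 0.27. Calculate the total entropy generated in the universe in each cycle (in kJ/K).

T_H = 391 °C → 391 + 273.15 = 664.15 K.
T_C = 47 °F → (47 − 32) × 5/9 = 8.33 °C = 281.48 K.
W = η·Q_H = 0.27 × 764 = 206.3 kJ, so Q_C = Q_H − W = 557.7 kJ.
Entropy balance on the reservoirs: −Q_H/T_H = -1.150 kJ/K, +Q_C/T_C = 1.981 kJ/K.
ΔS_univ = −Q_H/T_H + Q_C/T_C = 0.831 kJ/K (> 0, since η = 0.27 < η_Carnot = 0.576).

ΔS_univ ≈ 0.831 kJ/K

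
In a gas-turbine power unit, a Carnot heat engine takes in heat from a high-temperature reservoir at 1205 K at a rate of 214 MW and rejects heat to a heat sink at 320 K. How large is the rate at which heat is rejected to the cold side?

The Carnot efficiency is η = 1 − T_C/T_H = 1 − 320.00/1205.00 = 0.7344.
For a reversible cycle Q_C/Q_H = T_C/T_H, so Q_C = 214 × 320.00/1205.00 = 56.8 MW.

Q̇_C ≈ 56.8 MW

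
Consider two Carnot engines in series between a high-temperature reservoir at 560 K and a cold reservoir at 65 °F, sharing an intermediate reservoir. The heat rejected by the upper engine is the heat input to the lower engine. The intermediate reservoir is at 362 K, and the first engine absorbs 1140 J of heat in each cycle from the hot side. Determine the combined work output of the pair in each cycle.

T_C = 65 °F → (65 − 32) × 5/9 = 18.33 °C = 291.48 K.
Two reversible stages in series are equivalent to a single Carnot engine between T_H and T_C, so η_total = 1 − T_C/T_H = 1 − 291.48/560.00 = 0.4795.
W_total = η_total · Q_H = 0.4795 × 1140 = 547 J.

W_total ≈ 547 J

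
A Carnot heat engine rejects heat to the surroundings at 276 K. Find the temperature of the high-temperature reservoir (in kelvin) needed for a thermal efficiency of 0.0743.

From η = 1 − T_C/T_H, solving for T_H gives T_H = T_C/(1 − η) = 276.00/(1 − 0.0743) = 298 K.

T_H ≈ 298 K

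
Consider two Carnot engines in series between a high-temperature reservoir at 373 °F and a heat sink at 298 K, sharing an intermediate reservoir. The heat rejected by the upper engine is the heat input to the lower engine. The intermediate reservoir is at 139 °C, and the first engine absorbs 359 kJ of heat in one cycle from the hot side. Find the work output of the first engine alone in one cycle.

W₁ ≈ 39.1 kJ

T_H = 373 °F → (373 − 32) × 5/9 = 189.44 °C = 462.59 K.
T_m = 139 °C → 139 + 273.15 = 412.15 K.
First-stage efficiency η₁ = 1 − T_m/T_H = 1 − 412.15/462.59 = 0.1090.
W₁ = η₁·Q_H = 0.1090 × 359 = 39.1 kJ.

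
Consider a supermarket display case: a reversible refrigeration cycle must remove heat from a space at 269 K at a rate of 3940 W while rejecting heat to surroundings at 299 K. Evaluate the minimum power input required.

Ẇ_in ≈ 439 W

Carnot COP: COP_R = T_C/(T_H − T_C) = 269.00/30.00 = 8.9667.
W = Q_C/COP_R = 3940/8.9667 = 439 W.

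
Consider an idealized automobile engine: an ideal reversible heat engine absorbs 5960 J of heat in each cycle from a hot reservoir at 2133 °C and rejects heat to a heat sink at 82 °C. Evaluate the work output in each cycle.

T_H = 2133 °C → 2133 + 273.15 = 2406.15 K.
T_C = 82 °C → 82 + 273.15 = 355.15 K.
For a reversible engine, η = 1 − T_C/T_H = 1 − 355.15/2406.15 = 0.8524.
W = η·Q_H = 0.8524 × 5960 = 5080 J.

W ≈ 5080 J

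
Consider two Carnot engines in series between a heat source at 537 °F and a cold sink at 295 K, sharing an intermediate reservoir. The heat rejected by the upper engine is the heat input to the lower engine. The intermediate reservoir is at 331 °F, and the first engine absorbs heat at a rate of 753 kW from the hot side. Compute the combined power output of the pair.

T_H = 537 °F → (537 − 32) × 5/9 = 280.56 °C = 553.71 K.
Two reversible stages in series are equivalent to a single Carnot engine between T_H and T_C, so η_total = 1 − T_C/T_H = 1 − 295.00/553.71 = 0.4672.
W_total = η_total · Q_H = 0.4672 × 753 = 351.8 kW.

Ẇ_total ≈ 351.8 kW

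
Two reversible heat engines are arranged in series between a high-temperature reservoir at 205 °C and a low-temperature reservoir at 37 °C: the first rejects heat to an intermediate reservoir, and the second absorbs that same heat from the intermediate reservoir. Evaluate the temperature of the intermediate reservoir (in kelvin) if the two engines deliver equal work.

T_m ≈ 394 K

T_H = 205 °C → 205 + 273.15 = 478.15 K.
T_C = 37 °C → 37 + 273.15 = 310.15 K.
For reversible stages Q_m = Q_H·(T_m/T_H). Setting W₁ = Q_H(1 − T_m/T_H) equal to W₂ = Q_m(1 − T_C/T_m) = Q_H·(T_m − T_C)/T_H gives T_H − T_m = T_m − T_C, so T_m = (T_H + T_C)/2 = (478.15 + 310.15)/2 = 394 K.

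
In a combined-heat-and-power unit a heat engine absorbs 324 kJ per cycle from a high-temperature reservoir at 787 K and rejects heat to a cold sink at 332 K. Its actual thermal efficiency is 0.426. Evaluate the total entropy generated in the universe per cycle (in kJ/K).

W = η·Q_H = 0.426 × 324 = 138.0 kJ, so Q_C = Q_H − W = 186.0 kJ.
Entropy balance on the reservoirs: −Q_H/T_H = -0.4117 kJ/K, +Q_C/T_C = 0.5602 kJ/K.
ΔS_univ = −Q_H/T_H + Q_C/T_C = 0.148 kJ/K (> 0, since η = 0.426 < η_Carnot = 0.578).

ΔS_univ ≈ 0.148 kJ/K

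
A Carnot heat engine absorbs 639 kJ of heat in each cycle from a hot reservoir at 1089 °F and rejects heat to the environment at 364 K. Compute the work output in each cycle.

T_H = 1089 °F → (1089 − 32) × 5/9 = 587.22 °C = 860.37 K.
The Carnot efficiency is η = 1 − T_C/T_H = 1 − 364.00/860.37 = 0.5769.
W = η·Q_H = 0.5769 × 639 = 368.7 kJ.

W ≈ 368.7 kJ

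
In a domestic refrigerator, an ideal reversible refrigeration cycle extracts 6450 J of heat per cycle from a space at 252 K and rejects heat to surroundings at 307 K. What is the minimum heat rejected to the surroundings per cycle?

Q_H ≈ 7860 J

For a reversible cycle Q_H/Q_C = T_H/T_C, so Q_H = Q_C·T_H/T_C = 6450 × 307.00/252.00 = 7860 J.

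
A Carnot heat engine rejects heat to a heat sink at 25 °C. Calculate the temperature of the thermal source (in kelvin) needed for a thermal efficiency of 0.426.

T_C = 25 °C → 25 + 273.15 = 298.15 K.
From η = 1 − T_C/T_H, solving for T_H gives T_H = T_C/(1 − η) = 298.15/(1 − 0.426) = 519.4 K.

T_H ≈ 519.4 K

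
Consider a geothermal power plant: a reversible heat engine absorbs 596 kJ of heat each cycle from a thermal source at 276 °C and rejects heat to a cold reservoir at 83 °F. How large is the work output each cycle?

T_H = 276 °C → 276 + 273.15 = 549.15 K.
T_C = 83 °F → (83 − 32) × 5/9 = 28.33 °C = 301.48 K.
Since the cycle is reversible, η = 1 − T_C/T_H = 1 − 301.48/549.15 = 0.4510.
W = η·Q_H = 0.4510 × 596 = 269 kJ.

W ≈ 269 kJ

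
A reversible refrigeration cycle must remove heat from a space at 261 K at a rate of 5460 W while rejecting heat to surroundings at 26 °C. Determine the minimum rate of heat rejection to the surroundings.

Q̇_H ≈ 6258 W

T_H = 26 °C → 26 + 273.15 = 299.15 K.
For a reversible cycle Q_H/Q_C = T_H/T_C, so Q_H = Q_C·T_H/T_C = 5460 × 299.15/261.00 = 6258 W.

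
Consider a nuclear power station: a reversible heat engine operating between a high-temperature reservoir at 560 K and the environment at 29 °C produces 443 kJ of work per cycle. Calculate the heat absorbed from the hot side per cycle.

Q_H ≈ 962.1 kJ

T_C = 29 °C → 29 + 273.15 = 302.15 K.
Since the cycle is reversible, η = 1 − T_C/T_H = 1 − 302.15/560.00 = 0.4604.
Q_H = W/η = 443/0.4604 = 962.1 kJ.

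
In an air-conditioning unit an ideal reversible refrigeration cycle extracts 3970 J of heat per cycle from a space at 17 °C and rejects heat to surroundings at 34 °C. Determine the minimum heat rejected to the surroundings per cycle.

T_H = 34 °C → 34 + 273.15 = 307.15 K.
T_C = 17 °C → 17 + 273.15 = 290.15 K.
For a reversible cycle Q_H/Q_C = T_H/T_C, so Q_H = Q_C·T_H/T_C = 3970 × 307.15/290.15 = 4200 J.

Q_H ≈ 4200 J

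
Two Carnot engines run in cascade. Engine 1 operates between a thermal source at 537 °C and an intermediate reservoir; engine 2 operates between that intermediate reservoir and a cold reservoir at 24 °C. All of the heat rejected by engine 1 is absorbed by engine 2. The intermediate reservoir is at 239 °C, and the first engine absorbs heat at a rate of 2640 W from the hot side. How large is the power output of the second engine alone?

T_H = 537 °C → 537 + 273.15 = 810.15 K.
T_C = 24 °C → 24 + 273.15 = 297.15 K.
T_m = 239 °C → 239 + 273.15 = 512.15 K.
Heat entering the second stage: Q_m = Q_H·(T_m/T_H) = 2640 × 512.15/810.15 = 1670 W.
Second-stage efficiency η₂ = 1 − T_C/T_m = 1 − 297.15/512.15 = 0.4198, so W₂ = η₂·Q_m = 701 W.

Ẇ₂ ≈ 701 W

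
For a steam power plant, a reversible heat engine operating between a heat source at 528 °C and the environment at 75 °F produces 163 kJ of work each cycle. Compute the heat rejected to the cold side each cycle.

T_H = 528 °C → 528 + 273.15 = 801.15 K.
T_C = 75 °F → (75 − 32) × 5/9 = 23.89 °C = 297.04 K.
The Carnot efficiency is η = 1 − T_C/T_H = 1 − 297.04/801.15 = 0.6292.
Since Q_C/Q_H = T_C/T_H and Q_H = W/η, Q_C = W·T_C/(T_H − T_C) = 163 × 297.04/504.11 = 96.0 kJ.

Q_C ≈ 96.0 kJ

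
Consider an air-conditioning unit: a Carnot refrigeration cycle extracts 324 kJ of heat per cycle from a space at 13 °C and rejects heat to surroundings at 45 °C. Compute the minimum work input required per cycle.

T_H = 45 °C → 45 + 273.15 = 318.15 K.
T_C = 13 °C → 13 + 273.15 = 286.15 K.
Carnot COP: COP_R = T_C/(T_H − T_C) = 286.15/32.00 = 8.9422.
W = Q_C/COP_R = 324/8.9422 = 36.23 kJ.

W_in ≈ 36.23 kJ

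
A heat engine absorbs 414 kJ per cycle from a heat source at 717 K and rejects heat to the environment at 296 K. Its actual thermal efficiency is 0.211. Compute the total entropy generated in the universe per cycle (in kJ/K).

ΔS_univ ≈ 0.5261 kJ/K

W = η·Q_H = 0.211 × 414 = 87.35 kJ, so Q_C = Q_H − W = 326.6 kJ.
The hot reservoir loses entropy Q_H/T_H = 414/717.00 = 0.5774 kJ/K; the cold reservoir gains Q_C/T_C = 326.6/296.00 = 1.104 kJ/K.
ΔS_univ = −Q_H/T_H + Q_C/T_C = 0.5261 kJ/K (> 0, since η = 0.211 < η_Carnot = 0.587).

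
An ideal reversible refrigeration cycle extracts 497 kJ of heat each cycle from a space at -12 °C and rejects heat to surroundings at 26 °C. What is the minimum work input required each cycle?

T_H = 26 °C → 26 + 273.15 = 299.15 K.
T_C = -12 °C → -12 + 273.15 = 261.15 K.
For a reversible refrigerator, COP_R = T_C/(T_H − T_C) = 261.15/38.00 = 6.8724.
W = Q_C/COP_R = 497/6.8724 = 72.3 kJ.

W_in ≈ 72.3 kJ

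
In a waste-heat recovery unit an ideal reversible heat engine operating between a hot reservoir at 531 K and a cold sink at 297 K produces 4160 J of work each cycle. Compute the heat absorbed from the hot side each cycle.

Q_H ≈ 9440 J

η_rev = 1 − T_C/T_H = 1 − 297.00/531.00 = 0.4407.
Q_H = W/η = 4160/0.4407 = 9440 J.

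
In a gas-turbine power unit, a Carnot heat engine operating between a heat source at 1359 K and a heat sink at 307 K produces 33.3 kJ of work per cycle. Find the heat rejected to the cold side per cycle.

For a reversible engine, η = 1 − T_C/T_H = 1 − 307.00/1359.00 = 0.7741.
Since Q_C/Q_H = T_C/T_H and Q_H = W/η, Q_C = W·T_C/(T_H − T_C) = 33.3 × 307.00/1052.00 = 9.72 kJ.

Q_C ≈ 9.72 kJ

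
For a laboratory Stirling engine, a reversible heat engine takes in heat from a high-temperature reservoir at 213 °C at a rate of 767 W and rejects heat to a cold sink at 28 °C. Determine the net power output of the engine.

Ẇ ≈ 291.9 W

T_H = 213 °C → 213 + 273.15 = 486.15 K.
T_C = 28 °C → 28 + 273.15 = 301.15 K.
The Carnot efficiency is η = 1 − T_C/T_H = 1 − 301.15/486.15 = 0.3805.
W = η·Q_H = 0.3805 × 767 = 291.9 W.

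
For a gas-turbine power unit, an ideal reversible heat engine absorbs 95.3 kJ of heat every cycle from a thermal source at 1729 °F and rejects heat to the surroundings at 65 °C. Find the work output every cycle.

W ≈ 68.8 kJ

T_H = 1729 °F → (1729 − 32) × 5/9 = 942.78 °C = 1215.93 K.
T_C = 65 °C → 65 + 273.15 = 338.15 K.
η_rev = 1 − T_C/T_H = 1 − 338.15/1215.93 = 0.7219.
W = η·Q_H = 0.7219 × 95.3 = 68.8 kJ.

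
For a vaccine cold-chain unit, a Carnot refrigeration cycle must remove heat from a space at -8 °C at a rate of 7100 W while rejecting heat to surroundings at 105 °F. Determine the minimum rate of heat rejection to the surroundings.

Q̇_H ≈ 8400 W

T_H = 105 °F → (105 − 32) × 5/9 = 40.56 °C = 313.71 K.
T_C = -8 °C → -8 + 273.15 = 265.15 K.
For a reversible cycle Q_H/Q_C = T_H/T_C, so Q_H = Q_C·T_H/T_C = 7100 × 313.71/265.15 = 8400 W.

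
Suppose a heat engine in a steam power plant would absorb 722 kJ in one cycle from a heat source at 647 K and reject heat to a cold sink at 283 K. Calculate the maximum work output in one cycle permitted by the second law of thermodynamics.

W_max ≈ 406.2 kJ

No engine can exceed the Carnot limit: η_max = 1 − T_C/T_H = 1 − 283.00/647.00 = 0.5626.
W_max = η_max · Q_H = 0.5626 × 722 = 406.2 kJ.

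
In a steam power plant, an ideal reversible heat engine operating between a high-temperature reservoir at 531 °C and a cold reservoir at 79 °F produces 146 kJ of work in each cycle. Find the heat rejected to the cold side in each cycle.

Q_C ≈ 86.5 kJ

T_H = 531 °C → 531 + 273.15 = 804.15 K.
T_C = 79 °F → (79 − 32) × 5/9 = 26.11 °C = 299.26 K.
The Carnot efficiency is η = 1 − T_C/T_H = 1 − 299.26/804.15 = 0.6279.
Since Q_C/Q_H = T_C/T_H and Q_H = W/η, Q_C = W·T_C/(T_H − T_C) = 146 × 299.26/504.89 = 86.5 kJ.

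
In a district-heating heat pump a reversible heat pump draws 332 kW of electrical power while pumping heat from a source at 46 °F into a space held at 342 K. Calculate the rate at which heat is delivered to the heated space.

Q̇_H ≈ 1859 kW

T_C = 46 °F → (46 − 32) × 5/9 = 7.78 °C = 280.93 K.
For a reversible heat pump, COP_HP = T_H/(T_H − T_C) = 342.00/61.07 = 5.5999.
Q_H = COP_HP · W = 5.5999 × 332 = 1859 kW.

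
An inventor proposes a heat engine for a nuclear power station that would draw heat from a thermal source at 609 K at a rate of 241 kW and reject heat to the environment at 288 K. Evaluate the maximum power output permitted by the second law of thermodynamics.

By the Carnot theorem, η_max = 1 − T_C/T_H = 1 − 288.00/609.00 = 0.5271.
W_max = η_max · Q_H = 0.5271 × 241 = 127 kW.

Ẇ_max ≈ 127 kW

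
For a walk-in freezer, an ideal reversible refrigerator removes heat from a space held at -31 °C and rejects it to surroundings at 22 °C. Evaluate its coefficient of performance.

T_H = 22 °C → 22 + 273.15 = 295.15 K.
T_C = -31 °C → -31 + 273.15 = 242.15 K.
Carnot COP: COP_R = T_C/(T_H − T_C) = 242.15/(295.15 − 242.15) = 4.569.

COP_R ≈ 4.569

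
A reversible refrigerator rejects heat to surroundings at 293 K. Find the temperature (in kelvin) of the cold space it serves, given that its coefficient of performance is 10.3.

T_C ≈ 267 K

COP_R = T_C/(T_H − T_C) ⇒ T_C = T_H·COP_R/(1 + COP_R) = 293.00 × 10.3/(1 + 10.3) = 267 K.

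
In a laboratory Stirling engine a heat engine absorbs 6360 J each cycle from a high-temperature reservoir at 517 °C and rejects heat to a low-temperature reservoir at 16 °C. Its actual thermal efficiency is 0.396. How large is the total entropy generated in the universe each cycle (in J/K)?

ΔS_univ ≈ 5.24 J/K

T_H = 517 °C → 517 + 273.15 = 790.15 K.
T_C = 16 °C → 16 + 273.15 = 289.15 K.
W = η·Q_H = 0.396 × 6360 = 2519 J, so Q_C = Q_H − W = 3841 J.
Entropy balance on the reservoirs: −Q_H/T_H = -8.049 J/K, +Q_C/T_C = 13.29 J/K.
ΔS_univ = −Q_H/T_H + Q_C/T_C = 5.24 J/K (> 0, since η = 0.396 < η_Carnot = 0.634).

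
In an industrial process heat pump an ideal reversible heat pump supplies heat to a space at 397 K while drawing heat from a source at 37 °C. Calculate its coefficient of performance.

T_C = 37 °C → 37 + 273.15 = 310.15 K.
COP_HP = T_H/(T_H − T_C) = 397.00/(397.00 − 310.15) = 4.571.

COP_HP ≈ 4.571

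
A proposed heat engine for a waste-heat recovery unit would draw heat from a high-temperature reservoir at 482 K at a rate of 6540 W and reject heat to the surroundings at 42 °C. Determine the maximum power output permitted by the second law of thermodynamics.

T_C = 42 °C → 42 + 273.15 = 315.15 K.
By the Carnot theorem, η_max = 1 − T_C/T_H = 1 − 315.15/482.00 = 0.3462.
W_max = η_max · Q_H = 0.3462 × 6540 = 2260 W.

Ẇ_max ≈ 2260 W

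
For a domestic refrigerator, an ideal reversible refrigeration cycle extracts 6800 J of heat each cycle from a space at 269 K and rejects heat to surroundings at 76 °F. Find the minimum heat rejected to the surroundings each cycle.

T_H = 76 °F → (76 − 32) × 5/9 = 24.44 °C = 297.59 K.
For a reversible cycle Q_H/Q_C = T_H/T_C, so Q_H = Q_C·T_H/T_C = 6800 × 297.59/269.00 = 7520 J.

Q_H ≈ 7520 J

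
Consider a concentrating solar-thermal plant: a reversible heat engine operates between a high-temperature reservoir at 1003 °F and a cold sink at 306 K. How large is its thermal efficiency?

T_H = 1003 °F → (1003 − 32) × 5/9 = 539.44 °C = 812.59 K.
For a reversible engine, η = 1 − T_C/T_H = 1 − 306.00/812.59 = 0.623.

η ≈ 0.623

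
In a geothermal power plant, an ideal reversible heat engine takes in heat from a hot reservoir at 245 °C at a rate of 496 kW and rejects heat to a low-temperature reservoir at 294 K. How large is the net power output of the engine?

Ẇ ≈ 215 kW

T_H = 245 °C → 245 + 273.15 = 518.15 K.
The Carnot efficiency is η = 1 − T_C/T_H = 1 − 294.00/518.15 = 0.4326.
W = η·Q_H = 0.4326 × 496 = 215 kW.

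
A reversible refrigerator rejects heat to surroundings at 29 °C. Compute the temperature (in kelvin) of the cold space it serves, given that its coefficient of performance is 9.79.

T_H = 29 °C → 29 + 273.15 = 302.15 K.
COP_R = T_C/(T_H − T_C) ⇒ T_C = T_H·COP_R/(1 + COP_R) = 302.15 × 9.79/(1 + 9.79) = 274 K.

T_C ≈ 274 K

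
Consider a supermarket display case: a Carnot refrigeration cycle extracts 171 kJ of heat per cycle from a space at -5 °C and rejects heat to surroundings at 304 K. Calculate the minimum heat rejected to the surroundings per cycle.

Q_H ≈ 194 kJ

T_C = -5 °C → -5 + 273.15 = 268.15 K.
For a reversible cycle Q_H/Q_C = T_H/T_C, so Q_H = Q_C·T_H/T_C = 171 × 304.00/268.15 = 194 kJ.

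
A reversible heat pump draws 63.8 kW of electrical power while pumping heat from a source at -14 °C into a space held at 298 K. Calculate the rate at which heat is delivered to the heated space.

T_C = -14 °C → -14 + 273.15 = 259.15 K.
The Carnot heat-pump COP is COP_HP = T_H/(T_H − T_C) = 298.00/38.85 = 7.6705.
Q_H = COP_HP · W = 7.6705 × 63.8 = 489 kW.

Q̇_H ≈ 489 kW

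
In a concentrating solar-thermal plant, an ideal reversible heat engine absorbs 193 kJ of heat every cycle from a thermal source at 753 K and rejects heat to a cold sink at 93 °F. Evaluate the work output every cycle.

T_C = 93 °F → (93 − 32) × 5/9 = 33.89 °C = 307.04 K.
η_rev = 1 − T_C/T_H = 1 − 307.04/753.00 = 0.5922.
W = η·Q_H = 0.5922 × 193 = 114.3 kJ.

W ≈ 114.3 kJ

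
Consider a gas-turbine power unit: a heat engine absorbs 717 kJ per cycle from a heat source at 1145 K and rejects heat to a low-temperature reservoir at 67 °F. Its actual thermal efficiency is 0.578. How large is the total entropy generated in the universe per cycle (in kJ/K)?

ΔS_univ ≈ 0.408 kJ/K

T_C = 67 °F → (67 − 32) × 5/9 = 19.44 °C = 292.59 K.
W = η·Q_H = 0.578 × 717 = 414.4 kJ, so Q_C = Q_H − W = 302.6 kJ.
Entropy balance on the reservoirs: −Q_H/T_H = -0.6262 kJ/K, +Q_C/T_C = 1.034 kJ/K.
ΔS_univ = −Q_H/T_H + Q_C/T_C = 0.408 kJ/K (> 0, since η = 0.578 < η_Carnot = 0.744).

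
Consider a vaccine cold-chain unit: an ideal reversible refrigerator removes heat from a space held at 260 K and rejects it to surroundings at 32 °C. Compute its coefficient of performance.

COP_R ≈ 5.76

T_H = 32 °C → 32 + 273.15 = 305.15 K.
For a reversible refrigerator, COP_R = T_C/(T_H − T_C) = 260.00/(305.15 − 260.00) = 5.76.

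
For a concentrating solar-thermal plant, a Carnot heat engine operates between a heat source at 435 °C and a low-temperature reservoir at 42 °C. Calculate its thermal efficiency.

η ≈ 0.555

T_H = 435 °C → 435 + 273.15 = 708.15 K.
T_C = 42 °C → 42 + 273.15 = 315.15 K.
Since the cycle is reversible, η = 1 − T_C/T_H = 1 − 315.15/708.15 = 0.555.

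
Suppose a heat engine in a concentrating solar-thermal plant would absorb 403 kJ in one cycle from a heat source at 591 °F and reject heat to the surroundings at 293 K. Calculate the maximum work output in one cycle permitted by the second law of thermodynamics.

T_H = 591 °F → (591 − 32) × 5/9 = 310.56 °C = 583.71 K.
By the Carnot theorem, η_max = 1 − T_C/T_H = 1 − 293.00/583.71 = 0.4980.
W_max = η_max · Q_H = 0.4980 × 403 = 201 kJ.

W_max ≈ 201 kJ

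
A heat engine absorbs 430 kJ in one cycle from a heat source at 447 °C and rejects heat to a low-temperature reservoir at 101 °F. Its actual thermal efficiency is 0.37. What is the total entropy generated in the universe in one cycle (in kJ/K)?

ΔS_univ ≈ 0.273 kJ/K

T_H = 447 °C → 447 + 273.15 = 720.15 K.
T_C = 101 °F → (101 − 32) × 5/9 = 38.33 °C = 311.48 K.
W = η·Q_H = 0.37 × 430 = 159.1 kJ, so Q_C = Q_H − W = 270.9 kJ.
Entropy balance on the reservoirs: −Q_H/T_H = -0.5971 kJ/K, +Q_C/T_C = 0.8697 kJ/K.
ΔS_univ = −Q_H/T_H + Q_C/T_C = 0.273 kJ/K (> 0, since η = 0.37 < η_Carnot = 0.567).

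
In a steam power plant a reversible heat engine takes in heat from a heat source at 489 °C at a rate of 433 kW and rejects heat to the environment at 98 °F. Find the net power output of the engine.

T_H = 489 °C → 489 + 273.15 = 762.15 K.
T_C = 98 °F → (98 − 32) × 5/9 = 36.67 °C = 309.82 K.
For a reversible engine, η = 1 − T_C/T_H = 1 − 309.82/762.15 = 0.5935.
W = η·Q_H = 0.5935 × 433 = 257 kW.

Ẇ ≈ 257 kW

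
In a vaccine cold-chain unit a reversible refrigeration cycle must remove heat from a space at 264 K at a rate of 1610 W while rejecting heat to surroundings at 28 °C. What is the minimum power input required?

Ẇ_in ≈ 227 W

T_H = 28 °C → 28 + 273.15 = 301.15 K.
COP_R = T_C/(T_H − T_C) = 264.00/37.15 = 7.1063.
W = Q_C/COP_R = 1610/7.1063 = 227 W.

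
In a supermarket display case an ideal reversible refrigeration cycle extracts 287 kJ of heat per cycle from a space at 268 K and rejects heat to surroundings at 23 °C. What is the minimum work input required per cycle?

T_H = 23 °C → 23 + 273.15 = 296.15 K.
Carnot COP: COP_R = T_C/(T_H − T_C) = 268.00/28.15 = 9.5204.
W = Q_C/COP_R = 287/9.5204 = 30.1 kJ.

W_in ≈ 30.1 kJ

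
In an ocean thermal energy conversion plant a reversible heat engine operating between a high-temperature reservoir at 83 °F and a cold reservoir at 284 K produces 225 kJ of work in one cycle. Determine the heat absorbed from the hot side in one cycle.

T_H = 83 °F → (83 − 32) × 5/9 = 28.33 °C = 301.48 K.
The Carnot efficiency is η = 1 − T_C/T_H = 1 − 284.00/301.48 = 0.0580.
Q_H = W/η = 225/0.0580 = 3880 kJ.

Q_H ≈ 3880 kJ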